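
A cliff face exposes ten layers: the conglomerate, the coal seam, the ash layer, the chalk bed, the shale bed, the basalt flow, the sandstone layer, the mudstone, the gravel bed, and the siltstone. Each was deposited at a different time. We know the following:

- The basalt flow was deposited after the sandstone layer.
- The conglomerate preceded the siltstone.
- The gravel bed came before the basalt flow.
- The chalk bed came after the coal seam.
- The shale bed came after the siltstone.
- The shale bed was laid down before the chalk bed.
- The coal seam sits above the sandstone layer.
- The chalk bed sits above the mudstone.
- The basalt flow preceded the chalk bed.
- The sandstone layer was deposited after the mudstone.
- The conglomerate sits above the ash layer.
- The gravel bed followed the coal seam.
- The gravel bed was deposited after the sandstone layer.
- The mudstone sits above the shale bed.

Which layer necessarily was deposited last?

the chalk bed

Every other layer has a chain of constraints placing it before the chalk bed, so the chalk bed is last.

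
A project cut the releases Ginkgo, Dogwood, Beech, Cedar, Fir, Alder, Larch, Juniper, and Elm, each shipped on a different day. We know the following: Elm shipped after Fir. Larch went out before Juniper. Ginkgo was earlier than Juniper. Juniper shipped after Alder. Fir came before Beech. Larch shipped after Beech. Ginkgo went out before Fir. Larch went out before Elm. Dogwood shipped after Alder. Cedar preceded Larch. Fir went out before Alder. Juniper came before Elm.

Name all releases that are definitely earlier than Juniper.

Directly stated before Juniper: Alder, Ginkgo, and Larch.
Beech reaches Juniper via Beech → Larch → Juniper.
Cedar reaches Juniper via Cedar → Larch → Juniper.
Fir reaches Juniper via Fir → Alder → Juniper.

Alder, Beech, Cedar, Fir, Ginkgo, Larch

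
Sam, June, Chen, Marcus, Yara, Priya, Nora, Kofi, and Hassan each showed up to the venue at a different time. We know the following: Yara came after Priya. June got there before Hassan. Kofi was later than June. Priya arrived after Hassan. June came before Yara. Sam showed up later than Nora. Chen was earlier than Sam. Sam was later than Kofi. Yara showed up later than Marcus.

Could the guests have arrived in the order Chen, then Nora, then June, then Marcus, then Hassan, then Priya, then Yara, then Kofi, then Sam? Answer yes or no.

Check each stated constraint against the proposed order — e.g. Nora is ahead of Sam; Chen is ahead of Sam. Every pair is in the required order; nothing is violated.

yes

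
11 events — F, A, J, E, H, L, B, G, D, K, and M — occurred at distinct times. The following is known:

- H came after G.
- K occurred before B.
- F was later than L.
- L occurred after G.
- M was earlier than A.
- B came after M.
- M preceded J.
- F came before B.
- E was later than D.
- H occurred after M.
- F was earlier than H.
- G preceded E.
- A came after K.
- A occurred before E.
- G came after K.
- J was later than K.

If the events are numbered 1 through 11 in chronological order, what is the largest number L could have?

L must come before B, F, and H — 3 events forced after it.
Everything else can be placed before L in some valid order, so L can sit as late as position 11 − 3 = 8.

8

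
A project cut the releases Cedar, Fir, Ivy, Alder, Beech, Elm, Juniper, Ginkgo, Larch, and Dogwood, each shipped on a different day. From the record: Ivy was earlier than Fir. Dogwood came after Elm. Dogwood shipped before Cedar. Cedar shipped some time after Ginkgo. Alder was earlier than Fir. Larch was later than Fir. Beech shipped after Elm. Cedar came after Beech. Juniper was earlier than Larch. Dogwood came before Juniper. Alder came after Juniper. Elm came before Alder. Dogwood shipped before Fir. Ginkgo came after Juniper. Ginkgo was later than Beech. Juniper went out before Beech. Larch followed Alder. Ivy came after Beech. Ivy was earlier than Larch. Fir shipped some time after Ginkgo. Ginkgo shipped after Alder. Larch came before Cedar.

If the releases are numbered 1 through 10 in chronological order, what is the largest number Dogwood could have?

Dogwood must come before Alder, Beech, Cedar, Fir, Ginkgo, Ivy, Juniper, and Larch — 8 releases forced after it.
Everything else can be placed before Dogwood in some valid order, so Dogwood can sit as late as position 10 − 8 = 2.

2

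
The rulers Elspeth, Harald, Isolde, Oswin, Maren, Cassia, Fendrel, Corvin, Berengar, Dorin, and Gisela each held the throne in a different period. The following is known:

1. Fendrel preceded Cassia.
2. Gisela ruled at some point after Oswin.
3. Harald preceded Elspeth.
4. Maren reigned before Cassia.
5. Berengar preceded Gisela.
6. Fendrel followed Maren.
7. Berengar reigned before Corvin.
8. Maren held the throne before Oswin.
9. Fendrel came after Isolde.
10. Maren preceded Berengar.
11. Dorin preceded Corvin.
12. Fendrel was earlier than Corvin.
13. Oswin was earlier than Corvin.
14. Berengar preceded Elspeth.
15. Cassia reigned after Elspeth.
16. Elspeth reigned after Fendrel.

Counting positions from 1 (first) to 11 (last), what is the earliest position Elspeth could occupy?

Berengar, Fendrel, Harald, Isolde, and Maren must all come before Elspeth — 5 forced predecessors.
Nothing else is forced ahead of Elspeth, so their earliest slot is position 5 + 1 = 6.

6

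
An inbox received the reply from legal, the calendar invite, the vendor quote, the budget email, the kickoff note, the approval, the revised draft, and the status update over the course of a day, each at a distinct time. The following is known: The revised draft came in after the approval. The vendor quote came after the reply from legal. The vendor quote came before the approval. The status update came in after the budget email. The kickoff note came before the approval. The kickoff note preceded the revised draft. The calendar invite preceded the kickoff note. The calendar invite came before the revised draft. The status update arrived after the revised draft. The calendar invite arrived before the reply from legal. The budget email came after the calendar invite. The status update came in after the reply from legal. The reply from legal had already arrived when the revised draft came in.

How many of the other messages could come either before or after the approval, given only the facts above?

Forced before the approval: the calendar invite, the kickoff note, the reply from legal, and the vendor quote; forced after the approval: the revised draft and the status update.
That leaves the budget email with no forced order relative to the approval — 1.

1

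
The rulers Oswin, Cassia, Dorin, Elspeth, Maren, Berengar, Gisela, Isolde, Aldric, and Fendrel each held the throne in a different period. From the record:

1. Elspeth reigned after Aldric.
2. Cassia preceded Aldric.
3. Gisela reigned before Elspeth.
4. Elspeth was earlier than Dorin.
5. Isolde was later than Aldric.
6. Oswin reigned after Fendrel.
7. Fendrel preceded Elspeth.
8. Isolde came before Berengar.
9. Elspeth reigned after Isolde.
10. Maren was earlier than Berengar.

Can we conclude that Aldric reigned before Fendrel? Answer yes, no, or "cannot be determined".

cannot be determined

No chain of stated constraints runs from Aldric to Fendrel, and none runs from Fendrel to Aldric either.
So the relative order of Aldric and Fendrel is not fixed by the given facts.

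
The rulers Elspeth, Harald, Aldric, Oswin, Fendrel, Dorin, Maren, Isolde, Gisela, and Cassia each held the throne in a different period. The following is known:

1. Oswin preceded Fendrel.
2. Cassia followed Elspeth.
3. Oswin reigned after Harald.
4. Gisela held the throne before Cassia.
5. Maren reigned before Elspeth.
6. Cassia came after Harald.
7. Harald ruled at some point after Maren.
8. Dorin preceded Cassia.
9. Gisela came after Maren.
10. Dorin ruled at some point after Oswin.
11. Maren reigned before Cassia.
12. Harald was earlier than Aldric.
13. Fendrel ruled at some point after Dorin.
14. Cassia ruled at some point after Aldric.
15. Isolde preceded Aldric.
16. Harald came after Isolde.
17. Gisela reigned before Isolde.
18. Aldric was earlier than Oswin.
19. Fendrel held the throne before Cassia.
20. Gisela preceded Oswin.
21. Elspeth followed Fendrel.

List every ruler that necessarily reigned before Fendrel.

Aldric, Dorin, Gisela, Harald, Isolde, Maren, Oswin

Directly stated before Fendrel: Dorin and Oswin.
Aldric reaches Fendrel via Aldric → Oswin → Fendrel.
Gisela reaches Fendrel via Gisela → Oswin → Fendrel.
Harald reaches Fendrel via Harald → Oswin → Fendrel.
Likewise Isolde and Maren each reach Fendrel by chaining the stated constraints.
No chain forces Elspeth (or any of the others) ahead of Fendrel.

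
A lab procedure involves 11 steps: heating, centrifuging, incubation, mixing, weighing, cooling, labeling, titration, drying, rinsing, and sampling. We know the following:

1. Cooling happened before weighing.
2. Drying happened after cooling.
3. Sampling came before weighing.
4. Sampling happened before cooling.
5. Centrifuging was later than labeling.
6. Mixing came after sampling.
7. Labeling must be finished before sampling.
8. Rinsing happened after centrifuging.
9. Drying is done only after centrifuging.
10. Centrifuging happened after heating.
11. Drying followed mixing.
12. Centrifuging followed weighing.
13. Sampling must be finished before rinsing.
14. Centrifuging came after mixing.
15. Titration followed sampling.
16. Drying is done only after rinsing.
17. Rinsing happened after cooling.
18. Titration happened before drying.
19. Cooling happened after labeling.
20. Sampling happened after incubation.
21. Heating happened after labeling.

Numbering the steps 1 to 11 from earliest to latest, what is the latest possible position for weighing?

8

Weighing must come before centrifuging, drying, and rinsing — 3 steps forced after it.
Everything else can be placed before weighing in some valid order, so weighing can sit as late as position 11 − 3 = 8.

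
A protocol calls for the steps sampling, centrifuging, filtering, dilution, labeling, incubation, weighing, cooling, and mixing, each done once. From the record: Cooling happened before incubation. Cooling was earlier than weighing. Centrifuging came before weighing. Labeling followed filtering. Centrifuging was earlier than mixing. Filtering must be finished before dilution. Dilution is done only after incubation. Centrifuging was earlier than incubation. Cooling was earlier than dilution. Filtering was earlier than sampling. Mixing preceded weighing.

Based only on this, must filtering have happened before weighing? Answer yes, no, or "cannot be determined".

No chain of stated constraints runs from filtering to weighing, and none runs from weighing to filtering either.
So the relative order of filtering and weighing is not fixed by the given facts.

cannot be determined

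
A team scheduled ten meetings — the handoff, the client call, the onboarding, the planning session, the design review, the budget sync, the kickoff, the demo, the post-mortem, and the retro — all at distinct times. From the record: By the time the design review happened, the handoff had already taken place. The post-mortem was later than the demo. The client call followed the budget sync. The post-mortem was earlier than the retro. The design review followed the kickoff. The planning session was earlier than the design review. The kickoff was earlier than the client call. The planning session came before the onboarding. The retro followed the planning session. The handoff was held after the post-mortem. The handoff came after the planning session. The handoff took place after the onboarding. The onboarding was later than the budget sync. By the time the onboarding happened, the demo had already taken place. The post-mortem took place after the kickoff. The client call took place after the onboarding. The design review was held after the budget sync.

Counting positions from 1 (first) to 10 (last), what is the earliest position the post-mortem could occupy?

3

The demo and the kickoff must both come before the post-mortem — 2 forced predecessors.
Nothing else is forced ahead of the post-mortem, so its earliest slot is position 2 + 1 = 3.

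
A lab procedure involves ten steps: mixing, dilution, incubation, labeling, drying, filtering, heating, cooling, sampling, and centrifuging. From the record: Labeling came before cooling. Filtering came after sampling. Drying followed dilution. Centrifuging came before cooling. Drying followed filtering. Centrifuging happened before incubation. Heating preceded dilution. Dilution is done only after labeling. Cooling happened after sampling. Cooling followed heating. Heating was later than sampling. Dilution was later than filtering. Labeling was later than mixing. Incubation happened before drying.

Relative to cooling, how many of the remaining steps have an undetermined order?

Forced before cooling: centrifuging, heating, labeling, mixing, and sampling.
That leaves dilution, drying, filtering, and incubation with no forced order relative to cooling — 4.

4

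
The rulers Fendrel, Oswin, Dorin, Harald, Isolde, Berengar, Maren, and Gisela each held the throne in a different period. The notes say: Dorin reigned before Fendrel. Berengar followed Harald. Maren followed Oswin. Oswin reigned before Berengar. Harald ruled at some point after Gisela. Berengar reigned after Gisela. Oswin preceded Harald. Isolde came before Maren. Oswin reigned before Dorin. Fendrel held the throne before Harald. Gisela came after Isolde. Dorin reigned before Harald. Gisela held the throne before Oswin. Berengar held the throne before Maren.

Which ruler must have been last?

Maren

Every other ruler has a chain of constraints placing them before Maren, so Maren is last.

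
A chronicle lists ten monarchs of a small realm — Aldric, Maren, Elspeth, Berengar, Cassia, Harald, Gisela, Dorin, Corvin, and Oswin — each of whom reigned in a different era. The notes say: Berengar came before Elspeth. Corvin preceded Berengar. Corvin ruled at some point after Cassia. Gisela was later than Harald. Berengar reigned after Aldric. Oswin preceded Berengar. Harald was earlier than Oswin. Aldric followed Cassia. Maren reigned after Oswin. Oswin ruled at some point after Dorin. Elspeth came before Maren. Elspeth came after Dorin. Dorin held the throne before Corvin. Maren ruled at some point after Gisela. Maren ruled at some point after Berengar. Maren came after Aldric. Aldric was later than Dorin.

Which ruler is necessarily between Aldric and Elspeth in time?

Tracing the constraints gives Aldric → Berengar → Elspeth, so Berengar sits after Aldric and before Elspeth.
No other ruler is forced both after Aldric and before Elspeth.

Berengar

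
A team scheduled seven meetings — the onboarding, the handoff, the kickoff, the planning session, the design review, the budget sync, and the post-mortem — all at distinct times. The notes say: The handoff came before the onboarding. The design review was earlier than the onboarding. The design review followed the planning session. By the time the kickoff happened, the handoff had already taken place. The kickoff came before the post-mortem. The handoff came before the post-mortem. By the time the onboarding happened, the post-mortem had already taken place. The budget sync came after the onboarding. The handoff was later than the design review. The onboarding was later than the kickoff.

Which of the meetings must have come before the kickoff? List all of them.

the design review, the handoff, the planning session

Directly stated before the kickoff: the handoff.
The design review reaches the kickoff via the design review → the handoff → the kickoff.
The planning session reaches the kickoff via the planning session → the design review → the handoff → the kickoff.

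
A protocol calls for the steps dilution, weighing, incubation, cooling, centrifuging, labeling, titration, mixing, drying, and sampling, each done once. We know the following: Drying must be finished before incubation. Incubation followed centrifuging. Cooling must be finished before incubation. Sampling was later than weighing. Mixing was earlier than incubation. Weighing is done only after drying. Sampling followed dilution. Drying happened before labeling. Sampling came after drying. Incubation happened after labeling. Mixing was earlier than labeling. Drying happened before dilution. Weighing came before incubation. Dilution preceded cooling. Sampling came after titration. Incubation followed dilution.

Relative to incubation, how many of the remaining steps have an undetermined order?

2

Forced before incubation: centrifuging, cooling, dilution, drying, labeling, mixing, and weighing.
That leaves sampling and titration with no forced order relative to incubation — 2.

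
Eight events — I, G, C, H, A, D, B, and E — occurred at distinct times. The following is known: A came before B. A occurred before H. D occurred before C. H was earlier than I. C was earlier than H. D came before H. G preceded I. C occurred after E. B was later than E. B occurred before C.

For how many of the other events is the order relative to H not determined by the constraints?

Forced before H: A, B, C, D, and E; forced after H: I.
That leaves G with no forced order relative to H — 1.

1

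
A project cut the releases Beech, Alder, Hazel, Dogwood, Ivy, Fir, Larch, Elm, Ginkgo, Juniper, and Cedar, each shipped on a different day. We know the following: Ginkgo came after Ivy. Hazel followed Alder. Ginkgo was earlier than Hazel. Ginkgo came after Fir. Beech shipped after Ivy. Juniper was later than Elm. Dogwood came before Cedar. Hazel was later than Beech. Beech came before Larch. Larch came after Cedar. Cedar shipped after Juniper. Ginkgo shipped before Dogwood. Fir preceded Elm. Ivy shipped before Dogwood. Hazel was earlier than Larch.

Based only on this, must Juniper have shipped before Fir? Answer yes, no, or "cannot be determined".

no

Tracing the constraints gives Fir → Elm → Juniper, so Fir must come before Juniper.
That means Juniper cannot be before Fir.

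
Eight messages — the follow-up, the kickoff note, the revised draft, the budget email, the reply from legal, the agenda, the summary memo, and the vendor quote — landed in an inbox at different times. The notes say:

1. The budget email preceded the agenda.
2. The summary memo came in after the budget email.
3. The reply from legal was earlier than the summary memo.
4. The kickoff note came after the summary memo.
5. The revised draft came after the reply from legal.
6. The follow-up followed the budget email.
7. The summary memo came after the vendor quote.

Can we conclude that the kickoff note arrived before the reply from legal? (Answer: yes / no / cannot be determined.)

no

Tracing the constraints gives the reply from legal → the summary memo → the kickoff note, so the reply from legal must come before the kickoff note.
That means the kickoff note cannot be before the reply from legal.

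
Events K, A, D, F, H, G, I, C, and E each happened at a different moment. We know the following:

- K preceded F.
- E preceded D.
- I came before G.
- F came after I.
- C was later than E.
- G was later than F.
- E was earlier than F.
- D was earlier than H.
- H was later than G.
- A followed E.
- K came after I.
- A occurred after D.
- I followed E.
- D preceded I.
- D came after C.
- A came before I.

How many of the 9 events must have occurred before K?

Directly stated before K: I.
A reaches K via A → I → K.
C reaches K via C → D → I → K.
D reaches K via D → I → K.
Likewise E reaches K by chaining the stated constraints.
No chain forces H (or any of the others) ahead of K.
That's A, C, D, E, and I — 5 in all.

5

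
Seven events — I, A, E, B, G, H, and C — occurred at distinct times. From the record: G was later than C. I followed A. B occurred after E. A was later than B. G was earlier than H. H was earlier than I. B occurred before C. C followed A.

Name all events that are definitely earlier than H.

A, B, C, E, G

Directly stated before H: G.
A reaches H via A → C → G → H.
B reaches H via B → C → G → H.
C reaches H via C → G → H.
Likewise E reaches H by chaining the stated constraints.
No chain forces I ahead of H.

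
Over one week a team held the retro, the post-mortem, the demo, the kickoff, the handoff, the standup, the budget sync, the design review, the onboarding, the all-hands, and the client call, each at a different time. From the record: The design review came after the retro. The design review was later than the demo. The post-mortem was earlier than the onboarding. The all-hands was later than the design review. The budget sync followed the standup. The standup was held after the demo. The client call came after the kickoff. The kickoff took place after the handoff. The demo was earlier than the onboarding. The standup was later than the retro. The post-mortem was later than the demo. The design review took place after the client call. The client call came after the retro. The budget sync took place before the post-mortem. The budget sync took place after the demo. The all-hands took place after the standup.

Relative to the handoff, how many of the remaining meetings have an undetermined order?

Forced after the handoff: the all-hands, the client call, the design review, and the kickoff.
That leaves the budget sync, the demo, the onboarding, the post-mortem, the retro, and the standup with no forced order relative to the handoff — 6.

6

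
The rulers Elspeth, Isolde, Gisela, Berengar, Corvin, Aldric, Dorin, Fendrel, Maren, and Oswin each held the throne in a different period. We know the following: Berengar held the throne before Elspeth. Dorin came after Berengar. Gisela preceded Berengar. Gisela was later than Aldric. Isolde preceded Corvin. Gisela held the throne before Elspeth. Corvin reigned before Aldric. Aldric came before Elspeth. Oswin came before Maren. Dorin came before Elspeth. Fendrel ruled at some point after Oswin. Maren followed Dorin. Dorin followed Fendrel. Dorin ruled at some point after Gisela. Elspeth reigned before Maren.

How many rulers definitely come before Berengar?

4

Directly stated before Berengar: Gisela.
Aldric reaches Berengar via Aldric → Gisela → Berengar.
Corvin reaches Berengar via Corvin → Aldric → Gisela → Berengar.
Isolde reaches Berengar via Isolde → Corvin → Aldric → Gisela → Berengar.
No chain forces Dorin (or any of the others) ahead of Berengar.
That's Aldric, Corvin, Gisela, and Isolde — 4 in all.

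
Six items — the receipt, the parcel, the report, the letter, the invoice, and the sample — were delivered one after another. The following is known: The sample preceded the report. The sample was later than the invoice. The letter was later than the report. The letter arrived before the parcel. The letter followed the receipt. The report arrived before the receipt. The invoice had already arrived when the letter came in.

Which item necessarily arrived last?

Every other item has a chain of constraints placing it before the parcel, so the parcel is last.

the parcel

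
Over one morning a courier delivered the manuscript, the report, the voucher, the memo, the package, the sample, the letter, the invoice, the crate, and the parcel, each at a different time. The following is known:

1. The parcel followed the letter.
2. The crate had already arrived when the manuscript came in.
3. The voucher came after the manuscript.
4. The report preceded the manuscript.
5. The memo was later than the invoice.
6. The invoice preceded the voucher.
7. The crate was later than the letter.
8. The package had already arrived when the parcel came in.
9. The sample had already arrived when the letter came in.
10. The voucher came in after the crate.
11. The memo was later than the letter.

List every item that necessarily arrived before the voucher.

Directly stated before the voucher: the crate, the invoice, and the manuscript.
The letter reaches the voucher via the letter → the crate → the voucher.
The report reaches the voucher via the report → the manuscript → the voucher.
The sample reaches the voucher via the sample → the letter → the crate → the voucher.
No chain forces the memo (or any of the others) ahead of the voucher.

the crate, the invoice, the letter, the manuscript, the report, the sample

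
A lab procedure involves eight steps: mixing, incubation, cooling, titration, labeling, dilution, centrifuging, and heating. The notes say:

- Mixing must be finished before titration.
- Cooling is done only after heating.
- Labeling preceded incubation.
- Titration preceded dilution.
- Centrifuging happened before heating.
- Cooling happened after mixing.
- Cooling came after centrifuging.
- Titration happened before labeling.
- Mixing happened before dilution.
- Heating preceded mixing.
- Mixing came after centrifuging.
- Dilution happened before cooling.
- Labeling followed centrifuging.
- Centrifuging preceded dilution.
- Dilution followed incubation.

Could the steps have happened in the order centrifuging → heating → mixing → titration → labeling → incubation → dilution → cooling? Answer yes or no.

yes

Check each stated constraint against the proposed order — e.g. heating is ahead of cooling; centrifuging is ahead of cooling. Every pair is in the required order; nothing is violated.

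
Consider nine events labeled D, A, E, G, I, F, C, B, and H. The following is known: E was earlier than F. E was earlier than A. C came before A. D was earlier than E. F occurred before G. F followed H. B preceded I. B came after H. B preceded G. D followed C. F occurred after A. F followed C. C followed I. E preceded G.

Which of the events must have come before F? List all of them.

A, B, C, D, E, H, I

Directly stated before F: A, C, E, and H.
B reaches F via B → I → C → F.
D reaches F via D → E → F.
I reaches F via I → C → F.
No chain forces G ahead of F.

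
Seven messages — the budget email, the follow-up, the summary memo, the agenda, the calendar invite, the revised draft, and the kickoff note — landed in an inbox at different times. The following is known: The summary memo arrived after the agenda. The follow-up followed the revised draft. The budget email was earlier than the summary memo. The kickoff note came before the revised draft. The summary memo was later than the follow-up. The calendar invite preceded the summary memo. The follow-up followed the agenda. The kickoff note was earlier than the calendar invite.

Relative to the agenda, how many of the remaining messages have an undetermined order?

Forced after the agenda: the follow-up and the summary memo.
That leaves the budget email, the calendar invite, the kickoff note, and the revised draft with no forced order relative to the agenda — 4.

4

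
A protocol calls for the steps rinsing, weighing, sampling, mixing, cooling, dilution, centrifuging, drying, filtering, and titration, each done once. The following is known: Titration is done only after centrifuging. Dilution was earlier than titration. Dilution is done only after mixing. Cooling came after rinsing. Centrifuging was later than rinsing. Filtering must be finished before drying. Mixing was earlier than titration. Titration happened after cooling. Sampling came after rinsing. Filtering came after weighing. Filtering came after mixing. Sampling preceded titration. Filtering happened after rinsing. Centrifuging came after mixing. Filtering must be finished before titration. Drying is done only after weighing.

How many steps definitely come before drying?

4

Directly stated before drying: filtering and weighing.
Mixing reaches drying via mixing → filtering → drying.
Rinsing reaches drying via rinsing → filtering → drying.
No chain forces cooling (or any of the others) ahead of drying.
That's filtering, mixing, rinsing, and weighing — 4 in all.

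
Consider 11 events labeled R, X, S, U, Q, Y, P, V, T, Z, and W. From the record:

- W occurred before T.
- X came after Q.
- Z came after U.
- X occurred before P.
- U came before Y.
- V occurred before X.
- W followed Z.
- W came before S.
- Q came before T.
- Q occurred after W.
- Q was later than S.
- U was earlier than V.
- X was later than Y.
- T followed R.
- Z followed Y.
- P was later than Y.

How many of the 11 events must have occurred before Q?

Directly stated before Q: S and W.
U reaches Q via U → Z → W → Q.
Y reaches Q via Y → Z → W → Q.
Z reaches Q via Z → W → Q.
No chain forces P (or any of the others) ahead of Q.
That's S, U, W, Y, and Z — 5 in all.

5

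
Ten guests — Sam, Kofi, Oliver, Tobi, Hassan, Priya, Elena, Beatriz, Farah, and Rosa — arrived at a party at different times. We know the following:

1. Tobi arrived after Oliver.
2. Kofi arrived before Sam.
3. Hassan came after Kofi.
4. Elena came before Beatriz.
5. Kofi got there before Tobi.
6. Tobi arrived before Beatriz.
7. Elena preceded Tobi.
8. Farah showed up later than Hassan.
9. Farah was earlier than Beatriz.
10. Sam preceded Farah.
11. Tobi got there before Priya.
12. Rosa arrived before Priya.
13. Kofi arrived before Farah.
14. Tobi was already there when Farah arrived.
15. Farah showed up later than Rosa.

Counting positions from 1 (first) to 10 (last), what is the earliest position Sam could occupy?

2

Kofi must come before Sam — 1 forced predecessor.
Nothing else is forced ahead of Sam, so their earliest slot is position 1 + 1 = 2.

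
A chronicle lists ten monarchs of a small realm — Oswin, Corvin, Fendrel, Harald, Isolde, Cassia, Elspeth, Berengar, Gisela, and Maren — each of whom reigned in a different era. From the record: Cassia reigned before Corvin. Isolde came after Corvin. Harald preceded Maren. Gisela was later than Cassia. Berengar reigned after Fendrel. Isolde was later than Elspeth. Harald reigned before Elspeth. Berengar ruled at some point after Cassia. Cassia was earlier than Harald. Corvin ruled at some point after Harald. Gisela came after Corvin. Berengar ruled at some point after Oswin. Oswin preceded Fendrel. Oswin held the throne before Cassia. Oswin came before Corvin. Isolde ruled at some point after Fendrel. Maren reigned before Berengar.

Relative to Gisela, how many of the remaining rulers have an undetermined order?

5

Forced before Gisela: Cassia, Corvin, Harald, and Oswin.
That leaves Berengar, Elspeth, Fendrel, Isolde, and Maren with no forced order relative to Gisela — 5.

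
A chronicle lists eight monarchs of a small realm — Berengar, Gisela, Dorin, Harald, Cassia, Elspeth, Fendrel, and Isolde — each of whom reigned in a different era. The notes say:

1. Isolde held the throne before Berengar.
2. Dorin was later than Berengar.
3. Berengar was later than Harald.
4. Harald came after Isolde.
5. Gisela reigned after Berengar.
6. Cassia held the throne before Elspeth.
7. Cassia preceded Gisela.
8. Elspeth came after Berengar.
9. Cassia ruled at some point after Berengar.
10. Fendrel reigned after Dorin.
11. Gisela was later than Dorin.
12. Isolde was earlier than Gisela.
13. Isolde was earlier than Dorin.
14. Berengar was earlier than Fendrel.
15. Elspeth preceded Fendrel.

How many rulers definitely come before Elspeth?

Directly stated before Elspeth: Berengar and Cassia.
Harald reaches Elspeth via Harald → Berengar → Elspeth.
Isolde reaches Elspeth via Isolde → Berengar → Elspeth.
No chain forces Gisela (or any of the others) ahead of Elspeth.
That's Berengar, Cassia, Harald, and Isolde — 4 in all.

4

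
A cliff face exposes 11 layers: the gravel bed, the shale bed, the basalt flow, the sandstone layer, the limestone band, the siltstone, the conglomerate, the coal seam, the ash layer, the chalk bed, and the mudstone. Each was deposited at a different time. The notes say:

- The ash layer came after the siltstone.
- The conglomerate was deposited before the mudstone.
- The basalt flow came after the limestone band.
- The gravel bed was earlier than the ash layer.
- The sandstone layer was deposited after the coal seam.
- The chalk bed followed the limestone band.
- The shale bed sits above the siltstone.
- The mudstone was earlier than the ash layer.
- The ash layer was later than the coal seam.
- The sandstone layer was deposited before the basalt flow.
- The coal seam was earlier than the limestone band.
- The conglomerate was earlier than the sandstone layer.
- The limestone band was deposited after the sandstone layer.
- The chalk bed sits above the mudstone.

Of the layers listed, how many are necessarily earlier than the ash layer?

Directly stated before the ash layer: the coal seam, the gravel bed, the mudstone, and the siltstone.
The conglomerate reaches the ash layer via the conglomerate → the mudstone → the ash layer.
That's the coal seam, the conglomerate, the gravel bed, the mudstone, and the siltstone — 5 in all.

5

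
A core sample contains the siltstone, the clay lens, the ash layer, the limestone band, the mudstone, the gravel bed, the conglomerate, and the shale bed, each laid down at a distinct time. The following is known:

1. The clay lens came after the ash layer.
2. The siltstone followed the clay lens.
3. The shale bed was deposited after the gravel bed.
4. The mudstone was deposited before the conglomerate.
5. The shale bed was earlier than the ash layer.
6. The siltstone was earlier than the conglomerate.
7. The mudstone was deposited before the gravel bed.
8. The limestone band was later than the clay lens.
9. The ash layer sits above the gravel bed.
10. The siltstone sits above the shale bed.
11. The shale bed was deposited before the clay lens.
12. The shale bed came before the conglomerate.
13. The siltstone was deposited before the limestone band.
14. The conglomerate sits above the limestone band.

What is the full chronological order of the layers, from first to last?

The constraints fix every adjacent pair, so only one ordering works:
the mudstone → the gravel bed → the shale bed → the ash layer → the clay lens → the siltstone → the limestone band → the conglomerate.

the mudstone, the gravel bed, the shale bed, the ash layer, the clay lens, the siltstone, the limestone band, the conglomerate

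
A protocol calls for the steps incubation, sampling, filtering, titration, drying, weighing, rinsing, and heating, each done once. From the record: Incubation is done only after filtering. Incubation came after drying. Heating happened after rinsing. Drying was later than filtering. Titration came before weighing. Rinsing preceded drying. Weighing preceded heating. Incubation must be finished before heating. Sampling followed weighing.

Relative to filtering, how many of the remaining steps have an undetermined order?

Forced after filtering: drying, heating, and incubation.
That leaves rinsing, sampling, titration, and weighing with no forced order relative to filtering — 4.

4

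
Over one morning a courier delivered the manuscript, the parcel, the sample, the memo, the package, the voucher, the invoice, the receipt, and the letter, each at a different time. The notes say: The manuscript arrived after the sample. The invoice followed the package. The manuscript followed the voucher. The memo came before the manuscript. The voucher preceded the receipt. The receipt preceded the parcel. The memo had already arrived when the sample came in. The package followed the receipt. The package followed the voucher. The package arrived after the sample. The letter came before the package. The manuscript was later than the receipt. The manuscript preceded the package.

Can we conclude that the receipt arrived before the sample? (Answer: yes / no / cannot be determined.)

No chain of stated constraints runs from the receipt to the sample, and none runs from the sample to the receipt either.
So the relative order of the receipt and the sample is not fixed by the given facts.

cannot be determined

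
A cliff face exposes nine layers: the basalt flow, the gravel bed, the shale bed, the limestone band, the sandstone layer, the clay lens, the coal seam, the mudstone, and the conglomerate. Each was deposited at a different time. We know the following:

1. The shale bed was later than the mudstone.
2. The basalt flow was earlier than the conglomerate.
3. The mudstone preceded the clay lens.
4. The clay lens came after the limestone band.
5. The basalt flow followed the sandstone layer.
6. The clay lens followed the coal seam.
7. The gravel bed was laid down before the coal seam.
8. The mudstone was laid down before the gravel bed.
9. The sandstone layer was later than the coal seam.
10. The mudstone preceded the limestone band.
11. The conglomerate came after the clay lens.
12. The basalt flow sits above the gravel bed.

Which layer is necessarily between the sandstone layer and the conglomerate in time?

the basalt flow

Tracing the constraints gives the sandstone layer → the basalt flow → the conglomerate, so the basalt flow sits after the sandstone layer and before the conglomerate.
No other layer is forced both after the sandstone layer and before the conglomerate.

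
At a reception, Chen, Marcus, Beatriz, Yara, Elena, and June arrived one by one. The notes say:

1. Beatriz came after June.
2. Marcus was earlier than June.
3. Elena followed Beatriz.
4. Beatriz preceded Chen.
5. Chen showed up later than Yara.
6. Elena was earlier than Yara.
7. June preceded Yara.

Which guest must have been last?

Chen

Every other guest has a chain of constraints placing them before Chen, so Chen is last.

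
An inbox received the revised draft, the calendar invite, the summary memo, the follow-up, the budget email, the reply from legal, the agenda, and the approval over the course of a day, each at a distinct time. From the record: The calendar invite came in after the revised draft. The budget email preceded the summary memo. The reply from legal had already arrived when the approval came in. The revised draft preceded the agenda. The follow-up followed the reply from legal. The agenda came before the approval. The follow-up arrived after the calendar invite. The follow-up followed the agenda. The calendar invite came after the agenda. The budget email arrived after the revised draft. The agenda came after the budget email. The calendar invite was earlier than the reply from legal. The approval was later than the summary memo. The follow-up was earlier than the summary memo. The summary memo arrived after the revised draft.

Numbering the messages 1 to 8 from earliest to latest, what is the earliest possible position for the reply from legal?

The agenda, the budget email, the calendar invite, and the revised draft must all come before the reply from legal — 4 forced predecessors.
Nothing else is forced ahead of the reply from legal, so its earliest slot is position 4 + 1 = 5.

5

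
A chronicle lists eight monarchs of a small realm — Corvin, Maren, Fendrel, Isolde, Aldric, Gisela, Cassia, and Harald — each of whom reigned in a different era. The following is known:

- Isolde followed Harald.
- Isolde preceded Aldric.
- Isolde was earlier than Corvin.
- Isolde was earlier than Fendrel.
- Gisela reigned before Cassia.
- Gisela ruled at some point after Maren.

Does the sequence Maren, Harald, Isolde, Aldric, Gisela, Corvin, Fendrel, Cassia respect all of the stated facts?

yes

Check each stated constraint against the proposed order — e.g. Maren is ahead of Gisela; Isolde is ahead of Fendrel. Every pair is in the required order; nothing is violated.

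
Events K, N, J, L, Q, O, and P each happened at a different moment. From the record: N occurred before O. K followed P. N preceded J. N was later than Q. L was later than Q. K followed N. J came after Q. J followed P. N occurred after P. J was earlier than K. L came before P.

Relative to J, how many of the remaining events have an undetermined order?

1

Forced before J: L, N, P, and Q; forced after J: K.
That leaves O with no forced order relative to J — 1.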